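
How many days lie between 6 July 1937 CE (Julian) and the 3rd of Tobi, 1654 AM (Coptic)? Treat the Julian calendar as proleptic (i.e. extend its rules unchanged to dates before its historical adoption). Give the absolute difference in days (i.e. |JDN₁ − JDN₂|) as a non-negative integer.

176

JDN of the first date = 2428734.
JDN of the second date = 2428910.
|2428910 − 2428734| = 176.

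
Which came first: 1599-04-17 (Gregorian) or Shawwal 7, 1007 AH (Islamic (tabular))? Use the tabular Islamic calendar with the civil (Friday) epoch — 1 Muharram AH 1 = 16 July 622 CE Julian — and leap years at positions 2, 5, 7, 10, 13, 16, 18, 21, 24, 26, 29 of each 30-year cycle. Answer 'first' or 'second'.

first

The two dates have Julian Day Numbers 2305189 and 2305205 respectively.
Since 2305189 < 2305205, the first date comes first.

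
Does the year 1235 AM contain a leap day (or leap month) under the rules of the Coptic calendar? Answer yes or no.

yes

1235 mod 4 = 3; in the Coptic calendar a year is leap when year mod 4 = 3, so it is a leap year.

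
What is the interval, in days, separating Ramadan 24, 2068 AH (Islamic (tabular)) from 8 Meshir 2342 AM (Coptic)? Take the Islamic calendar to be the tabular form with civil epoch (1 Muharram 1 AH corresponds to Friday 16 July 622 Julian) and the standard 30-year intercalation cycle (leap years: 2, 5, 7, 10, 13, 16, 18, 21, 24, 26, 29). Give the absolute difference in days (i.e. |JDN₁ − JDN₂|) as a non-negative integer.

JDN of the first date = 2681175.
JDN of the second date = 2680237.
|2680237 − 2681175| = 938.

938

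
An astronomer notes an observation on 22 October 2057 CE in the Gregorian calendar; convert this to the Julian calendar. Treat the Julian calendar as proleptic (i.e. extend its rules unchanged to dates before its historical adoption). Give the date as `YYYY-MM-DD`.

2057-10-09

For dates in this range the Gregorian date is 13 days ahead of the Julian.
22 October 2057 Gregorian − 13 days → 9 October 2057 Julian.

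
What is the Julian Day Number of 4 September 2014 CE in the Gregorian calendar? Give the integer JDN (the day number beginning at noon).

2456905

JDN 2299161 is 15 October 1582 CE (Gregorian); the target day is +157744 days from there, so JDN = 2456905.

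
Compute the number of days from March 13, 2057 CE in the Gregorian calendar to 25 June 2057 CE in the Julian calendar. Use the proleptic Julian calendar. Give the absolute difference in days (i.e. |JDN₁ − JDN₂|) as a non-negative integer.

First date → JDN 2472436; second date → JDN 2472553.
The interval is |2472436 − 2472553| = 117 days.

117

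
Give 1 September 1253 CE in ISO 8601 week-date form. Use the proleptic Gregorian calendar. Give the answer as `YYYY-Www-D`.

1253-W36-1

The weekday is Monday (ISO weekday 1).
That Monday belongs to ISO week 36 of ISO year 1253.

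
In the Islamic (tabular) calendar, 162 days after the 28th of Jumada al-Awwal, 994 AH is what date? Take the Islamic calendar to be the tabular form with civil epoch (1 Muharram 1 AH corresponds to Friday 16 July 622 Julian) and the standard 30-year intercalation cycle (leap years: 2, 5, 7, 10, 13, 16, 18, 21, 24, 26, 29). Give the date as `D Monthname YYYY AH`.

13 Dhu al-Qa'dah 994 AH

The starting date is JDN 2300471; 2300471 + 162 = 2300633.
JDN 2300633 corresponds to 13 Dhu al-Qa'dah 994 AH.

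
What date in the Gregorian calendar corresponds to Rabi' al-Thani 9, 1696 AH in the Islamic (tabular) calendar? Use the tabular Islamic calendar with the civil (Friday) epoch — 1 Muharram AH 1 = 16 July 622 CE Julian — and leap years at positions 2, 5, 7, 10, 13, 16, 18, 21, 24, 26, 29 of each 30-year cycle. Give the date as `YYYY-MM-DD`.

2267-05-04

Julian Day Number of the source date = 2549188.
Converting JDN 2549188 to the Gregorian calendar gives 4 May 2267 CE.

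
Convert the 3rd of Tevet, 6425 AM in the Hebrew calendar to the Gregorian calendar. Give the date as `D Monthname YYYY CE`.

13 December 2664 CE

Julian Day Number of the source date = 2694413.
Converting JDN 2694413 to the Gregorian calendar gives 13 December 2664 CE.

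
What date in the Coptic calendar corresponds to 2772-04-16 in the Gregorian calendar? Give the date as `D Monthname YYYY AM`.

2 Parmouti 2488 AM

Both dates share Julian Day Number 2733618; in the Coptic calendar that is 2 Parmouti 2488 AM.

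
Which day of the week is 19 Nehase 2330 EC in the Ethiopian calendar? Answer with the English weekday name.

Sunday

This is JDN 2575236 (28 August 2338 Gregorian).
JDN 2575236 mod 7 = 6, and JDN 0 was a Monday, so this is a Sunday.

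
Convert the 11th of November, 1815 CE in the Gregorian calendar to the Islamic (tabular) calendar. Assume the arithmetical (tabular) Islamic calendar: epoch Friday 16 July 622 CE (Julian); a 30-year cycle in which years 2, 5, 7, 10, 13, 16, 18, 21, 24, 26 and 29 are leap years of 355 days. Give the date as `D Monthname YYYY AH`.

Both dates share Julian Day Number 2384289; in the tabular Islamic calendar that is 8 Dhu al-Hijjah 1230 AH.

8 Dhu al-Hijjah 1230 AH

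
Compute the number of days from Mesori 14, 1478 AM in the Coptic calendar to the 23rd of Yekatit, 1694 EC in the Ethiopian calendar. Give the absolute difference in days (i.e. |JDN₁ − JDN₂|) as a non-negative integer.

22086

JDN of the first date = 2364847.
JDN of the second date = 2342761.
|2342761 − 2364847| = 22086.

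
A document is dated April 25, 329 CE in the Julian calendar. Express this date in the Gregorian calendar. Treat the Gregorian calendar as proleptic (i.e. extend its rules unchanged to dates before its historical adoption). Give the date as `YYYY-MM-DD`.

For dates in this range the Gregorian date is 1 day ahead of the Julian.
25 April 329 Julian + 1 day → 26 April 329 Gregorian.

0329-04-26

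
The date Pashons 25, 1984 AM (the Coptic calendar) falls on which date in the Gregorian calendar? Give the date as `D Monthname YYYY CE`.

Julian Day Number of the source date = 2549585.
Converting JDN 2549585 to the Gregorian calendar gives 4 June 2268 CE.

4 June 2268 CE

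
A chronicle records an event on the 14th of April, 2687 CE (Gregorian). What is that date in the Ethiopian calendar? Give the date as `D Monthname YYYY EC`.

Julian Day Number of the source date = 2702570.
Converting JDN 2702570 to the Ethiopian calendar gives 1 Miyazya 2679 EC.

1 Miyazya 2679 EC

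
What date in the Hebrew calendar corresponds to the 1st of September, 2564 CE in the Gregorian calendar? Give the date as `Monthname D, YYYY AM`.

Both dates share Julian Day Number 2657786; in the Hebrew calendar that is 23 Elul 6324 AM.

Elul 23, 6324 AM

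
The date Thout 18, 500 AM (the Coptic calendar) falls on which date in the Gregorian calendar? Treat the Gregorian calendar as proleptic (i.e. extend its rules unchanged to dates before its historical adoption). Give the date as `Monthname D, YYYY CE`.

Julian Day Number of the source date = 2007307.
Converting JDN 2007307 to the Gregorian calendar gives 20 September 783 CE.

September 20, 783 CE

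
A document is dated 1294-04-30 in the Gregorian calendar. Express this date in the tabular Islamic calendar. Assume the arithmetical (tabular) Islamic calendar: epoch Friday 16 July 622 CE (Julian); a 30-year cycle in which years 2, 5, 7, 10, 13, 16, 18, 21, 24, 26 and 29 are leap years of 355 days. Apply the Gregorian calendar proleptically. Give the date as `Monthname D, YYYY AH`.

Julian Day Number of the source date = 2193804.
Converting JDN 2193804 to the tabular Islamic calendar gives 25 Jumada al-Awwal 693 AH.

Jumada al-Awwal 25, 693 AH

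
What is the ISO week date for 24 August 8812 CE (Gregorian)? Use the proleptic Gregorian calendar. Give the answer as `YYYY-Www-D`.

8812-W34-5

The weekday is Friday (ISO weekday 5).
That Friday belongs to ISO week 34 of ISO year 8812.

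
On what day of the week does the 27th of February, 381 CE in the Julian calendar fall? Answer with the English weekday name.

Equivalently 28 February 381 Gregorian, JDN 1860276.
Since JDN mod 7 = 5 (0 = Monday), the day is Saturday.

Saturday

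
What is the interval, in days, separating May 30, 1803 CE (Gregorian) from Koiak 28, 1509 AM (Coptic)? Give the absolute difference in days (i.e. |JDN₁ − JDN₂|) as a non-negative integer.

First date → JDN 2379741; second date → JDN 2375944.
The interval is |2379741 − 2375944| = 3797 days.

3797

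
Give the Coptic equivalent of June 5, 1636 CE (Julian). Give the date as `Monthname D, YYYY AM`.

Julian Day Number of the source date = 2318763.
Converting JDN 2318763 to the Coptic calendar gives 11 Paoni 1352 AM.

Paoni 11, 1352 AM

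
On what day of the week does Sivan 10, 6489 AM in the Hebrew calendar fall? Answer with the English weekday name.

Thursday

This is JDN 2717956 (30 May 2729 Gregorian).
JDN 2717956 mod 7 = 3, and JDN 0 was a Monday, so this is a Thursday.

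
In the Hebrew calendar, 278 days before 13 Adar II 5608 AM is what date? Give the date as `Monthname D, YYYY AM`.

JDN of 13 Adar II 5608 AM = 2396105.
2396105 − 278 = 2395827.
JDN 2395827 in the Hebrew calendar is Sivan 30, 5607 AM.

Sivan 30, 5607 AM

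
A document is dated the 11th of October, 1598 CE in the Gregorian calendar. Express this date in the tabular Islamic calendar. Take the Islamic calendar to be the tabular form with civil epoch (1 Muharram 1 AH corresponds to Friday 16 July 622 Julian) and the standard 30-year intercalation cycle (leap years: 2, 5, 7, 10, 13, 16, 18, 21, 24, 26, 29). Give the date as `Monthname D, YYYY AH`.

Both dates share Julian Day Number 2305001; in the tabular Islamic calendar that is 10 Rabi' al-Awwal 1007 AH.

Rabi' al-Awwal 10, 1007 AH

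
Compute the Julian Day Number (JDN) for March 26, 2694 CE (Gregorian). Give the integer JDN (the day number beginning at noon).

2705108

JDN 2451545 is 1 January 2000 CE (Gregorian); the target day is +253563 days from there, so JDN = 2705108.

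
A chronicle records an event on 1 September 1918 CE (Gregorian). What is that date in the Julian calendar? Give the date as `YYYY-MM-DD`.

1918-08-19

The Julian–Gregorian offset here is 13 days (Julian trailing).
1 September 1918 Gregorian − 13 days → 19 August 1918 Julian.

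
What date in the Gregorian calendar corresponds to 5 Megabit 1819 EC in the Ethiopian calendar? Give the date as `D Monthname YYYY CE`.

Julian Day Number of the source date = 2388429.
Converting JDN 2388429 to the Gregorian calendar gives 13 March 1827 CE.

13 March 1827 CE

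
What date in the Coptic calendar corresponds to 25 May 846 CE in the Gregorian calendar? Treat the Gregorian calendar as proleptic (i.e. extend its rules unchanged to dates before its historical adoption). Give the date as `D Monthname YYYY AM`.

26 Pashons 562 AM

Both dates share Julian Day Number 2030200; in the Coptic calendar that is 26 Pashons 562 AM.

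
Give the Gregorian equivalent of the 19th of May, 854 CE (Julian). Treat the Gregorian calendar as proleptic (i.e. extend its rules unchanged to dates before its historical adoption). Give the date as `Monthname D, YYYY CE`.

May 23, 854 CE

At this point the Julian calendar is 4 days behind the Gregorian.
19 May 854 Julian + 4 days → 23 May 854 Gregorian.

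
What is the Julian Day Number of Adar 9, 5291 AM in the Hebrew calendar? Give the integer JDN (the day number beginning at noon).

2280312

In the proleptic Gregorian calendar the same day is 8 March 1531.
JDN 2451545 is 1 January 2000 CE (Gregorian); the target day is −171233 days from there, so JDN = 2280312.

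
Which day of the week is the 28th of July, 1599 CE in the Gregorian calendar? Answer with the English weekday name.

2305291 ≡ 2 (mod 7); counting from Monday = 0 gives Wednesday.

Wednesday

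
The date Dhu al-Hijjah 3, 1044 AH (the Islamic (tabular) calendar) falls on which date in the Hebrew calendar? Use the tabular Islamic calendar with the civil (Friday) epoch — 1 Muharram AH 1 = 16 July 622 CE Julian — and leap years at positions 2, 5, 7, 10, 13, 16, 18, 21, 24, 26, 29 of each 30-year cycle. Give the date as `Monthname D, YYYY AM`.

The source date corresponds to 20 May 1635 in the Gregorian calendar (JDN 2318371).
That day falls on 3 Sivan 5395 AM in the Hebrew calendar.

Sivan 3, 5395 AM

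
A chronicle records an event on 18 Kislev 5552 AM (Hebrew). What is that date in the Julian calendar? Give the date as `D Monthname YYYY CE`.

3 December 1791 CE

Both dates share Julian Day Number 2375557; in the Julian calendar that is 3 December 1791 CE.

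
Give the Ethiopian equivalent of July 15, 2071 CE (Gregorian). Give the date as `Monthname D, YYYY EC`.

Both dates share Julian Day Number 2477673; in the Ethiopian calendar that is 8 Hamle 2063 EC.

Hamle 8, 2063 EC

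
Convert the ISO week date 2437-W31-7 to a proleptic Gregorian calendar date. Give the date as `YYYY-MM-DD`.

ISO week 1 of 2437 is the week containing the first Thursday of 2437.
Week 31, day 7 (Sunday) lands on 2437-08-02.

2437-08-02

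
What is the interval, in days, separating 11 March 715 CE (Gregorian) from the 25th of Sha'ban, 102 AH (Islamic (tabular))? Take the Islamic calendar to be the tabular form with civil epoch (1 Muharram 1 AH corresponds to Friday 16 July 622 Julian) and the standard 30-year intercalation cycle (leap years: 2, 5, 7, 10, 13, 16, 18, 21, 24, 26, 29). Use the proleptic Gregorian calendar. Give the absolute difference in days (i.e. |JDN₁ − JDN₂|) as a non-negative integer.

First date → JDN 1982277; second date → JDN 1984462.
The interval is |1982277 − 1984462| = 2185 days.

2185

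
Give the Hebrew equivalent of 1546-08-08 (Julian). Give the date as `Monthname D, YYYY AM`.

Elul 10, 5306 AM

Both dates share Julian Day Number 2285954; in the Hebrew calendar that is 10 Elul 5306 AM.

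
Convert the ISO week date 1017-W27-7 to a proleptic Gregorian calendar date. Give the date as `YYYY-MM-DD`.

1017-07-06

ISO week 1 of 1017 is the week containing the first Thursday of 1017.
Week 27, day 7 (Sunday) lands on 1017-07-06.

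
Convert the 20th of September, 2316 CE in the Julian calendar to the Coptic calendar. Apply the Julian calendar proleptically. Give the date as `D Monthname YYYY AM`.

Julian Day Number of the source date = 2567240.
Converting JDN 2567240 to the Coptic calendar gives 23 Thout 2033 AM.

23 Thout 2033 AM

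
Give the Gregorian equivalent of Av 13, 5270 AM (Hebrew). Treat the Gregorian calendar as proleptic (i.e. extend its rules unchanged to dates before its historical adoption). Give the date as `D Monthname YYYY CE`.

Julian Day Number of the source date = 2272786.
Converting JDN 2272786 to the Gregorian calendar gives 30 July 1510 CE.

30 July 1510 CE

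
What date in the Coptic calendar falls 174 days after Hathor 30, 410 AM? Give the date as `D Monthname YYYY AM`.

The starting date is JDN 1974506; 1974506 + 174 = 1974680.
JDN 1974680 corresponds to 24 Pashons 410 AM.

24 Pashons 410 AM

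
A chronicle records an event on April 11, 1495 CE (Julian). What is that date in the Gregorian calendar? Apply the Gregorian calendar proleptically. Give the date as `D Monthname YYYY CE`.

The Julian–Gregorian offset here is 9 days (Julian trailing).
11 April 1495 Julian + 9 days → 20 April 1495 Gregorian.

20 April 1495 CE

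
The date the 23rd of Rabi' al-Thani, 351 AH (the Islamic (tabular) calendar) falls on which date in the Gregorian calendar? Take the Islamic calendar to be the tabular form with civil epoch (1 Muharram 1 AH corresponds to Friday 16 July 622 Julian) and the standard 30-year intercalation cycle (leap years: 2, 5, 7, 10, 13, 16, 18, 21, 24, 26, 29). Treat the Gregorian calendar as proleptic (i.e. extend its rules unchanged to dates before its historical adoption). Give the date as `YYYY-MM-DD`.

Julian Day Number of the source date = 2072579.
Converting JDN 2072579 to the Gregorian calendar gives 5 June 962 CE.

0962-06-05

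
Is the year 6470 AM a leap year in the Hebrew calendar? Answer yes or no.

no

Hebrew year 6470 is year 10 of its 19-year Metonic cycle; leap years are at positions 3, 6, 8, 11, 14, 17, 19, so it is a common year (12 months).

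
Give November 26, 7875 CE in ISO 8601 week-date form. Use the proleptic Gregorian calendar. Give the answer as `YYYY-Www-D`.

7875-W47-5

The weekday is Friday (ISO weekday 5).
That Friday belongs to ISO week 47 of ISO year 7875.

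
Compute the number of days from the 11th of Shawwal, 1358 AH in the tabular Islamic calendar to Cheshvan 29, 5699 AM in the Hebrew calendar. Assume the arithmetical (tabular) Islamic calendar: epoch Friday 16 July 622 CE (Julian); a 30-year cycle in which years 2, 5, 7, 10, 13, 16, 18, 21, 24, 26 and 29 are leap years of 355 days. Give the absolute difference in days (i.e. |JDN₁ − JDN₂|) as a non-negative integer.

366

JDN of the first date = 2429592.
JDN of the second date = 2429226.
|2429226 − 2429592| = 366.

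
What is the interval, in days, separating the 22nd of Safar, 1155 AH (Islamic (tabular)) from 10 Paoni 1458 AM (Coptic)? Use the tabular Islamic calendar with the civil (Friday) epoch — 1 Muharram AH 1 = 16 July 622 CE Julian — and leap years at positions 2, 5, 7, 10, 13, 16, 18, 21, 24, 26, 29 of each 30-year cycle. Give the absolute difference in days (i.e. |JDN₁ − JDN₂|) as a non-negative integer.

48

JDN of the first date = 2357430.
JDN of the second date = 2357478.
|2357478 − 2357430| = 48.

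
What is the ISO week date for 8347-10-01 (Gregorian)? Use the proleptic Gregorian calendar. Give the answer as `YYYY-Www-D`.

The weekday is Wednesday (ISO weekday 3).
That Wednesday belongs to ISO week 40 of ISO year 8347.

8347-W40-3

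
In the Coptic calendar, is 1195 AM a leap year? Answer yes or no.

1195 mod 4 = 3; in the Coptic calendar a year is leap when year mod 4 = 3, so it is a leap year.

yes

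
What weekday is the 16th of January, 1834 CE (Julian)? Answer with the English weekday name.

Tuesday

This is JDN 2390942 (28 January 1834 Gregorian).
2390942 ≡ 1 (mod 7); counting from Monday = 0 gives Tuesday.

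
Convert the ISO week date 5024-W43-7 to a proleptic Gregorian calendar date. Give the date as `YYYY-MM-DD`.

5024-10-24

ISO week 1 of 5024 is the week containing the first Thursday of 5024.
Week 43, day 7 (Sunday) lands on 5024-10-24.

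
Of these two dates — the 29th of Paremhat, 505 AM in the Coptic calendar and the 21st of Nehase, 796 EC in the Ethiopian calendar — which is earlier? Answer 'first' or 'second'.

first

Converting both to JDN: 2009324 vs 2014945; the smaller is the first.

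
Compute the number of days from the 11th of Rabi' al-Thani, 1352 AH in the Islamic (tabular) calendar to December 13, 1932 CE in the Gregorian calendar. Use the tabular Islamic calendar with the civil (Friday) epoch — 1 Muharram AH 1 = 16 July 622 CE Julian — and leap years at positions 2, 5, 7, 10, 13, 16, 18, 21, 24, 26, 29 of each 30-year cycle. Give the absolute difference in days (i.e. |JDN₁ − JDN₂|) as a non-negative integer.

First date → JDN 2427288; second date → JDN 2427055.
The interval is |2427288 − 2427055| = 233 days.

233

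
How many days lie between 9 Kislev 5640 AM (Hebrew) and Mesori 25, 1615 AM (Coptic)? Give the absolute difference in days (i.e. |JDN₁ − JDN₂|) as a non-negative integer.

7219

JDN of the first date = 2407678.
JDN of the second date = 2414897.
|2414897 − 2407678| = 7219.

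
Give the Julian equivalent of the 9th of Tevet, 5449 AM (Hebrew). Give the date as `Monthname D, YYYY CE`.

December 22, 1688 CE

Both dates share Julian Day Number 2337956; in the Julian calendar that is 22 December 1688 CE.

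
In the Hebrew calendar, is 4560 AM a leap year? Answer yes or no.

yes

Hebrew year 4560 is year 19 of its 19-year Metonic cycle; leap years are at positions 3, 6, 8, 11, 14, 17, 19, so it is a leap year (13 months).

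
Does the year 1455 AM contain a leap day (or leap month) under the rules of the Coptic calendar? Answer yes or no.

yes

1455 mod 4 = 3; in the Coptic calendar a year is leap when year mod 4 = 3, so it is a leap year.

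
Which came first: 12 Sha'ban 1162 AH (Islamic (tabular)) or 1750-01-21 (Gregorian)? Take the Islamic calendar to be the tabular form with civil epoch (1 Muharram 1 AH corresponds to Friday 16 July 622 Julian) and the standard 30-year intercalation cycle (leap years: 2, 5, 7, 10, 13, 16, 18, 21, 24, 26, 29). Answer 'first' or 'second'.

first

The two dates have Julian Day Numbers 2360078 and 2360255 respectively.
Since 2360078 < 2360255, the first date comes first.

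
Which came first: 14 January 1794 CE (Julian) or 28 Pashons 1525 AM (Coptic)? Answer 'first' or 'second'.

The two dates have Julian Day Numbers 2376330 and 2381938 respectively.
Since 2376330 < 2381938, the first date comes first.

first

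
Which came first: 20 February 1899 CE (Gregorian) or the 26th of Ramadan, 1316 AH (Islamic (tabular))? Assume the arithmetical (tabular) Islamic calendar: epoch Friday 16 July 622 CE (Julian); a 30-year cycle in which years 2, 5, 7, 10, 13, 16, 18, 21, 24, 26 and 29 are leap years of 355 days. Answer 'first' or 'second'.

Converting both to JDN: 2414706 vs 2414693; the smaller is the second.

second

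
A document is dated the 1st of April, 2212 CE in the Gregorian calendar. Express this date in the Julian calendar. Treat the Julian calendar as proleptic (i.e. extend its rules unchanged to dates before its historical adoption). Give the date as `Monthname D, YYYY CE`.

March 17, 2212 CE

For dates in this range the Gregorian date is 15 days ahead of the Julian.
1 April 2212 Gregorian − 15 days → 17 March 2212 Julian.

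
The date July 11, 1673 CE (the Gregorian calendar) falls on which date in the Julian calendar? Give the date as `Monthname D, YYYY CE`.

For dates in this range the Gregorian date is 10 days ahead of the Julian.
11 July 1673 Gregorian − 10 days → 1 July 1673 Julian.

July 1, 1673 CE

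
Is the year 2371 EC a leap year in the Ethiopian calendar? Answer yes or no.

2371 mod 4 = 3; in the Ethiopian calendar a year is leap when year mod 4 = 3, so it is a leap year.

yes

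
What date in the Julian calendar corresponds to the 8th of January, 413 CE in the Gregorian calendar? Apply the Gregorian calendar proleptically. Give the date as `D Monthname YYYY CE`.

7 January 413 CE

For dates in this range the Gregorian date is 1 day ahead of the Julian.
8 January 413 Gregorian − 1 day → 7 January 413 Julian.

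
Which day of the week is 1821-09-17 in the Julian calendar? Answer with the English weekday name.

Saturday

This is JDN 2386438 (29 September 1821 Gregorian).
JDN 2386438 mod 7 = 5, and JDN 0 was a Monday, so this is a Saturday.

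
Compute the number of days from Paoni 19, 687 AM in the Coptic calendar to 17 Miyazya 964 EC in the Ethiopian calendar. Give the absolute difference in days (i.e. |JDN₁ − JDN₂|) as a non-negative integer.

First date → JDN 2075879; second date → JDN 2076183.
The interval is |2075879 − 2076183| = 304 days.

304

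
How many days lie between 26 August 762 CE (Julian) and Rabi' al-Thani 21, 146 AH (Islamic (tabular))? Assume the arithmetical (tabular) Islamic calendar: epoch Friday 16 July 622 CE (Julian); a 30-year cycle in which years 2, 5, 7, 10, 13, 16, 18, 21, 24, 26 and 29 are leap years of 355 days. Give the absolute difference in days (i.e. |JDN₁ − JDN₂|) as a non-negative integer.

316

JDN of the first date = 1999616.
JDN of the second date = 1999932.
|1999932 − 1999616| = 316.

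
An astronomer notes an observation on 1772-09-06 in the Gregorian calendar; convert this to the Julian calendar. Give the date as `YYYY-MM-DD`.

1772-08-26

For dates in this range the Gregorian date is 11 days ahead of the Julian.
6 September 1772 Gregorian − 11 days → 26 August 1772 Julian.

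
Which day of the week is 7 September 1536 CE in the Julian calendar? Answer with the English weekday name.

Thursday

Equivalently 17 September 1536 Gregorian, JDN 2282332.
2282332 ≡ 3 (mod 7); counting from Monday = 0 gives Thursday.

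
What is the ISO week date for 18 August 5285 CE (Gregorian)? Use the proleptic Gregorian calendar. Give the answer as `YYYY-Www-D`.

5285-W33-6

The weekday is Saturday (ISO weekday 6).
That Saturday belongs to ISO week 33 of ISO year 5285.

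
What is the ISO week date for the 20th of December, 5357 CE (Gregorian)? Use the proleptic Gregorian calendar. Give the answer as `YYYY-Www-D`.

The weekday is Tuesday (ISO weekday 2).
That Tuesday belongs to ISO week 51 of ISO year 5357.

5357-W51-2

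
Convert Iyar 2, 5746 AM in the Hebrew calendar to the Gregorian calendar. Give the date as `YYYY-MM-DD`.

Both dates share Julian Day Number 2446562; in the Gregorian calendar that is 11 May 1986 CE.

1986-05-11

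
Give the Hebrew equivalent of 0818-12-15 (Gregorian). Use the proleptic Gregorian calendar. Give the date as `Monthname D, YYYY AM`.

Tevet 9, 4579 AM

Both dates share Julian Day Number 2020177; in the Hebrew calendar that is 9 Tevet 4579 AM.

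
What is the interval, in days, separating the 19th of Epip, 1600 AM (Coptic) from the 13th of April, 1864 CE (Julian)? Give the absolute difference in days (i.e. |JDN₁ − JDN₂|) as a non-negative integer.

JDN of the first date = 2409383.
JDN of the second date = 2401987.
|2401987 − 2409383| = 7396.

7396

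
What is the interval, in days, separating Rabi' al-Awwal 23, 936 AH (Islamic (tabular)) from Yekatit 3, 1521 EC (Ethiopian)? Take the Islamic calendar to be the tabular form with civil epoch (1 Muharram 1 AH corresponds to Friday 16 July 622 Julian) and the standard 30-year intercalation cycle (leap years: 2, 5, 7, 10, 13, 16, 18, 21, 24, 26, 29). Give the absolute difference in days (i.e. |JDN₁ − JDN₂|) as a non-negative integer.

First date → JDN 2279854; second date → JDN 2279553.
The interval is |2279854 − 2279553| = 301 days.

301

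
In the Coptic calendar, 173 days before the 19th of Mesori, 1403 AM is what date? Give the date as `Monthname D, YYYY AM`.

The starting date is JDN 2337458; 2337458 − 173 = 2337285.
JDN 2337285 corresponds to Meshir 26, 1403 AM.

Meshir 26, 1403 AM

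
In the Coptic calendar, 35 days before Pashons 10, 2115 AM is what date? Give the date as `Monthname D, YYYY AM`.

Counting 35 days back from JDN 2597417 reaches JDN 2597382, which is Parmouti 5, 2115 AM.

Parmouti 5, 2115 AM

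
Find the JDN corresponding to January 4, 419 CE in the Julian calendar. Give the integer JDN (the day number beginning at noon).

1874101

Equivalently 5 January 419 (proleptic Gregorian).
JDN 2400001 is 17 November 1858 CE (Gregorian), MJD 0; the target day is −525900 days from there, so JDN = 1874101.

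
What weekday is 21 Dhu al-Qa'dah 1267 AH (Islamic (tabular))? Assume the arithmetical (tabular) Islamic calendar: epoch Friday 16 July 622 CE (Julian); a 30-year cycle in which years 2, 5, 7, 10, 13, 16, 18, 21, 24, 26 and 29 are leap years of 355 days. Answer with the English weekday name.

Wednesday

Equivalently 17 September 1851 Gregorian, JDN 2397383.
2397383 ≡ 2 (mod 7); counting from Monday = 0 gives Wednesday.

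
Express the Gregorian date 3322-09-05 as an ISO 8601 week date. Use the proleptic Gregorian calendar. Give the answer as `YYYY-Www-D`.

The weekday is Saturday (ISO weekday 6).
That Saturday belongs to ISO week 36 of ISO year 3322.

3322-W36-6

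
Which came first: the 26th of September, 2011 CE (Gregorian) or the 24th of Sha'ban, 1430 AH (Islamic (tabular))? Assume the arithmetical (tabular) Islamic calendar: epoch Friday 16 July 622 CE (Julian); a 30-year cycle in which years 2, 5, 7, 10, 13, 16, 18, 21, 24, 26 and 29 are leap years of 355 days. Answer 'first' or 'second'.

second

The two dates have Julian Day Numbers 2455831 and 2455060 respectively.
Since 2455060 < 2455831, the second date comes first.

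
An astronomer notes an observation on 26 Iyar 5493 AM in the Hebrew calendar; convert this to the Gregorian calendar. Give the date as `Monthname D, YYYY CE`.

May 11, 1733 CE

Julian Day Number of the source date = 2354156.
Converting JDN 2354156 to the Gregorian calendar gives 11 May 1733 CE.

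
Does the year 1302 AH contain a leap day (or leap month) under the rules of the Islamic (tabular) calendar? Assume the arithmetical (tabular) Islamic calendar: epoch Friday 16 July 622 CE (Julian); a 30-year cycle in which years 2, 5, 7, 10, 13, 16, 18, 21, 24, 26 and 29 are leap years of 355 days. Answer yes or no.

Year 1302 AH is year 12 of its 30-year cycle; leap positions are 2, 5, 7, 10, 13, 16, 18, 21, 24, 26, 29, so it is a common year (354 days).

no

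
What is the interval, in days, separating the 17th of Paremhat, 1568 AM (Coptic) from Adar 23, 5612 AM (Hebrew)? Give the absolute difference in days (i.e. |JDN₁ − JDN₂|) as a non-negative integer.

11

JDN of the first date = 2397573.
JDN of the second date = 2397562.
|2397562 − 2397573| = 11.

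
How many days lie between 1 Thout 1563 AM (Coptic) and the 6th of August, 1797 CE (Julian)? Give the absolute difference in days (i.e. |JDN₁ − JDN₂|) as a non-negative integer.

17920

First date → JDN 2395550; second date → JDN 2377630.
The interval is |2395550 − 2377630| = 17920 days.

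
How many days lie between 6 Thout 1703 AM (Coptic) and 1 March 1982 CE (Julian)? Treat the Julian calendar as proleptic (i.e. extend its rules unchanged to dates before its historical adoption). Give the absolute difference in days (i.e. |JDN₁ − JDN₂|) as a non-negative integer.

JDN of the first date = 2446690.
JDN of the second date = 2445043.
|2445043 − 2446690| = 1647.

1647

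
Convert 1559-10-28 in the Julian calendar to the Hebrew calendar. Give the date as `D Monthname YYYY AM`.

27 Cheshvan 5320 AM

Julian Day Number of the source date = 2290783.
Converting JDN 2290783 to the Hebrew calendar gives 27 Cheshvan 5320 AM.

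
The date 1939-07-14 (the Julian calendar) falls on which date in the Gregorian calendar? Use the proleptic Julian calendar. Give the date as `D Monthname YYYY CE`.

27 July 1939 CE

The Julian–Gregorian offset here is 13 days (Julian trailing).
14 July 1939 Julian + 13 days → 27 July 1939 Gregorian.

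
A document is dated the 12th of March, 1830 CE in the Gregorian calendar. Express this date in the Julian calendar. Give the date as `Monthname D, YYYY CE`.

At this point the Julian calendar is 12 days behind the Gregorian.
12 March 1830 Gregorian − 12 days → 28 February 1830 Julian.

February 28, 1830 CE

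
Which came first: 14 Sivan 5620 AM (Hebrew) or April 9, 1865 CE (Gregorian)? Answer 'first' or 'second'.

first

First date → JDN 2400566; second date → JDN 2402336.
JDN 2400566 < JDN 2402336, so the first date is earlier.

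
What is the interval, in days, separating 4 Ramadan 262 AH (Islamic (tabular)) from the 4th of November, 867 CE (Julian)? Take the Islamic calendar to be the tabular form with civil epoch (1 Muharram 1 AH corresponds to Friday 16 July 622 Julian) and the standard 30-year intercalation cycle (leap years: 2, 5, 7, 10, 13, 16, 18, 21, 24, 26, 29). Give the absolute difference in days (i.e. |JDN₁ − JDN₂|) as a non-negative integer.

JDN of the first date = 2041169.
JDN of the second date = 2038037.
|2038037 − 2041169| = 3132.

3132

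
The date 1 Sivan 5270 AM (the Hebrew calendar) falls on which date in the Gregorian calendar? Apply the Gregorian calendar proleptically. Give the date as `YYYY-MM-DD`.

1510-05-20

Julian Day Number of the source date = 2272715.
Converting JDN 2272715 to the Gregorian calendar gives 20 May 1510 CE.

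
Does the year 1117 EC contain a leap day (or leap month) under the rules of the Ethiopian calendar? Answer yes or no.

no

1117 mod 4 = 1; in the Ethiopian calendar a year is leap when year mod 4 = 3, so it is a common year.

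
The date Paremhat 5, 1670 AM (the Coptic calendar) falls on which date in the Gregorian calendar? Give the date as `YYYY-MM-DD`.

1954-03-14

Julian Day Number of the source date = 2434816.
Converting JDN 2434816 to the Gregorian calendar gives 14 March 1954 CE.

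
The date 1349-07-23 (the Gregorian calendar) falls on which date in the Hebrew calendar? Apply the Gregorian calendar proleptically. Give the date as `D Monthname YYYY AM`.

28 Tammuz 5109 AM

Julian Day Number of the source date = 2213976.
Converting JDN 2213976 to the Hebrew calendar gives 28 Tammuz 5109 AM.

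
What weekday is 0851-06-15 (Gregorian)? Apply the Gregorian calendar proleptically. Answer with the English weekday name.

2032047 ≡ 3 (mod 7); counting from Monday = 0 gives Thursday.

Thursday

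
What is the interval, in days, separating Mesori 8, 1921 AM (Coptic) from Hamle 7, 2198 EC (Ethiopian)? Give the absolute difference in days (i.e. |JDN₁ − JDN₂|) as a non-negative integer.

334

JDN of the first date = 2526647.
JDN of the second date = 2526981.
|2526981 − 2526647| = 334.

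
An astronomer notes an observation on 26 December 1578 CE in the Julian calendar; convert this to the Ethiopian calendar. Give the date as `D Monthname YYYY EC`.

Julian Day Number of the source date = 2297782.
Converting JDN 2297782 to the Ethiopian calendar gives 30 Tahsas 1571 EC.

30 Tahsas 1571 EC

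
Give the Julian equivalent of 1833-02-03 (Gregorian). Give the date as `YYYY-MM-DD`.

For dates in this range the Gregorian date is 12 days ahead of the Julian.
3 February 1833 Gregorian − 12 days → 22 January 1833 Julian.

1833-01-22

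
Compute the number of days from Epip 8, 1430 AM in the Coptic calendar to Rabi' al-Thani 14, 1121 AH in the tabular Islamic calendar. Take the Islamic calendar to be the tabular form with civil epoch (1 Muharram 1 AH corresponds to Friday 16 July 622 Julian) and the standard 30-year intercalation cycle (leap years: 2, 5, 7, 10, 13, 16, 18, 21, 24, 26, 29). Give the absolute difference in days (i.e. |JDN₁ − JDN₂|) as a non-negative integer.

1846

First date → JDN 2347279; second date → JDN 2345433.
The interval is |2347279 − 2345433| = 1846 days.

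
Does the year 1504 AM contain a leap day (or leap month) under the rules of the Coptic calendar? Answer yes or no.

1504 mod 4 = 0; in the Coptic calendar a year is leap when year mod 4 = 3, so it is a common year.

no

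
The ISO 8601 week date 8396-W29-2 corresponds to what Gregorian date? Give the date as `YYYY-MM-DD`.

ISO week 1 of 8396 is the week containing the first Thursday of 8396.
Week 29, day 2 (Tuesday) lands on 8396-07-16.

8396-07-16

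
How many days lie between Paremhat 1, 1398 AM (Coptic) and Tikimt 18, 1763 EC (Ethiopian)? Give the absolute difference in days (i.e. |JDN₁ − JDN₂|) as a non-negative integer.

JDN of the first date = 2335464.
JDN of the second date = 2367838.
|2367838 − 2335464| = 32374.

32374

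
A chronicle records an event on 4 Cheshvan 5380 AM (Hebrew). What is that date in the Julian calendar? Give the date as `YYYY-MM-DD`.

The source date corresponds to 12 October 1619 in the Gregorian calendar (JDN 2312672).
That day falls on 2 October 1619 CE in the Julian calendar.

1619-10-02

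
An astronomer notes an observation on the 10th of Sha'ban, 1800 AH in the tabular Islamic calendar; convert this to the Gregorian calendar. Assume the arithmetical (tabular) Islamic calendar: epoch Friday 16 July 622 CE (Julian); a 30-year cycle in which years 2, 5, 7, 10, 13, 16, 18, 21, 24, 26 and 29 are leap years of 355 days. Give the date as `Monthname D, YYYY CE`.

July 27, 2368 CE

Julian Day Number of the source date = 2586162.
Converting JDN 2586162 to the Gregorian calendar gives 27 July 2368 CE.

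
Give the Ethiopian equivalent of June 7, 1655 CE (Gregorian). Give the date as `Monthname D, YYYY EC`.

Both dates share Julian Day Number 2325694; in the Ethiopian calendar that is 3 Sene 1647 EC.

Sene 3, 1647 EC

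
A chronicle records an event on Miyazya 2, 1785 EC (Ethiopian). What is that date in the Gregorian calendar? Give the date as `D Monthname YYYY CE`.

Julian Day Number of the source date = 2376038.
Converting JDN 2376038 to the Gregorian calendar gives 8 April 1793 CE.

8 April 1793 CE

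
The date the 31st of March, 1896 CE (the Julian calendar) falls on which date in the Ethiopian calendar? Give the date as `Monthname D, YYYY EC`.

Julian Day Number of the source date = 2413662.
Converting JDN 2413662 to the Ethiopian calendar gives 5 Miyazya 1888 EC.

Miyazya 5, 1888 EC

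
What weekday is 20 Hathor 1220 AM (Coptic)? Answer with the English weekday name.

Friday

This is JDN 2270349 (27 November 1503 Gregorian).
JDN 2270349 mod 7 = 4, and JDN 0 was a Monday, so this is a Friday.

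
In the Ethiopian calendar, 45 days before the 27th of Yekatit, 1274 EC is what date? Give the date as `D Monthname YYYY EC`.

12 Tir 1274 EC

JDN of the 27th of Yekatit, 1274 EC = 2189360.
2189360 − 45 = 2189315.
JDN 2189315 in the Ethiopian calendar is 12 Tir 1274 EC.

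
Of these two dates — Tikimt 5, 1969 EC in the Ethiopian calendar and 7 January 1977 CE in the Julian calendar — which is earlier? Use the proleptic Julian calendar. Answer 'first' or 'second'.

first

First date → JDN 2443067; second date → JDN 2443164.
JDN 2443067 < JDN 2443164, so the first date is earlier.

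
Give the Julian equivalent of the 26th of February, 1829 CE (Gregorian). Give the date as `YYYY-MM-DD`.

1829-02-14

For dates in this range the Gregorian date is 12 days ahead of the Julian.
26 February 1829 Gregorian − 12 days → 14 February 1829 Julian.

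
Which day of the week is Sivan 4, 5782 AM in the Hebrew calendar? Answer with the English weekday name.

Friday

Equivalently 3 June 2022 Gregorian, JDN 2459734.
2459734 ≡ 4 (mod 7); counting from Monday = 0 gives Friday.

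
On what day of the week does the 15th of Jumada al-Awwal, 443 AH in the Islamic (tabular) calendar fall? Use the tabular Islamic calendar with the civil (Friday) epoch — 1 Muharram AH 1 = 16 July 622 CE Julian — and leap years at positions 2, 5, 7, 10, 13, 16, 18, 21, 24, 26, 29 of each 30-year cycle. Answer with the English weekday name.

Equivalently 30 September 1051 Gregorian, JDN 2105202.
Since JDN mod 7 = 1 (0 = Monday), the day is Tuesday.

Tuesday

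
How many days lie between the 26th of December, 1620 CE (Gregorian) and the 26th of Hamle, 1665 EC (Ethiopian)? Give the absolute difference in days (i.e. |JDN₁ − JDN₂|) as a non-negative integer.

19209

JDN of the first date = 2313113.
JDN of the second date = 2332322.
|2332322 − 2313113| = 19209.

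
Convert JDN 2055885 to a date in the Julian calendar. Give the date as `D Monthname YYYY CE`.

JDN 2055885 is 20 September 916 in the proleptic Gregorian calendar.
In the Julian calendar that day is 15 September 916 CE.

15 September 916 CE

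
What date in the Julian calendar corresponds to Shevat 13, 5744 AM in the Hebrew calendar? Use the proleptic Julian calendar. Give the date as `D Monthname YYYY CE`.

4 January 1984 CE

Julian Day Number of the source date = 2445717.
Converting JDN 2445717 to the Julian calendar gives 4 January 1984 CE.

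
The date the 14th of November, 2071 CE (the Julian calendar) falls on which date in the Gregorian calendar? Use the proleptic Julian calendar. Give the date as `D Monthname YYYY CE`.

The Julian–Gregorian offset here is 13 days (Julian trailing).
14 November 2071 Julian + 13 days → 27 November 2071 Gregorian.

27 November 2071 CE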